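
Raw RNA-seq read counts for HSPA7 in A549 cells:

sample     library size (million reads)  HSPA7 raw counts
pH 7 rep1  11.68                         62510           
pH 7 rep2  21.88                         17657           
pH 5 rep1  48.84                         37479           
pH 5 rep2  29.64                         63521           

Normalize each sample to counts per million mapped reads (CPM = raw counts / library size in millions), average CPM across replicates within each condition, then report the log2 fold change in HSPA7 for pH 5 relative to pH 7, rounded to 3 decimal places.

CPM(pH 7 rep1) = 62510 / 11.68 = 5351.8836
CPM(pH 7 rep2) = 17657 / 21.88 = 806.9927
CPM(pH 5 rep1) = 37479 / 48.84 = 767.3833
CPM(pH 5 rep2) = 63521 / 29.64 = 2143.0837
mean CPM(pH 7) = 3079.4381; mean CPM(pH 5) = 1455.2335
Fold change = 1455.2335 / 3079.4381 = 0.47256
log2(0.47256) = -1.0814

-1.081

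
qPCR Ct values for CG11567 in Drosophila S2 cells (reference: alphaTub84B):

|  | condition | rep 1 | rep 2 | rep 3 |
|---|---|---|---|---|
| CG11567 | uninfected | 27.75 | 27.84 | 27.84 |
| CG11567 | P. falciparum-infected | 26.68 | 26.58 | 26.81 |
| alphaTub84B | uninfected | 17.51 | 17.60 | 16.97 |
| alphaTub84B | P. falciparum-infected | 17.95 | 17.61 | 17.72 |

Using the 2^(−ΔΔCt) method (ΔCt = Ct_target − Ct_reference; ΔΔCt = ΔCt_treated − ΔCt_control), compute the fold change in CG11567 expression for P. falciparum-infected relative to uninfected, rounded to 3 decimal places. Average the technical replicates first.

Mean Ct: CG11567 uninfected 27.810; CG11567 P. falciparum-infected 26.690; alphaTub84B uninfected 17.360; alphaTub84B P. falciparum-infected 17.760
ΔCt(uninfected) = 27.810 − 17.360 = 10.450
ΔCt(P. falciparum-infected) = 26.690 − 17.760 = 8.930
ΔΔCt = 8.930 − 10.450 = -1.520
Fold change = 2^(−(-1.520)) = 2^1.520 = 2.8679

2.868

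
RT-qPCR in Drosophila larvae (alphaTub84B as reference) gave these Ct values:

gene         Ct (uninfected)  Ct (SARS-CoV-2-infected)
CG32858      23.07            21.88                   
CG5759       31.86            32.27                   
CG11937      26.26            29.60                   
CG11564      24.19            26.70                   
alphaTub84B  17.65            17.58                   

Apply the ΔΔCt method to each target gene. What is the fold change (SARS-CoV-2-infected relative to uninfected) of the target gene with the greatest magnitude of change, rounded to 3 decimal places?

CG32858: ΔΔCt = (21.88−17.58) − (23.07−17.65) = 4.30 − 5.42 = -1.12; fold change = 2^1.12 = 2.173
CG5759: ΔΔCt = (32.27−17.58) − (31.86−17.65) = 14.69 − 14.21 = 0.48; fold change = 2^-0.48 = 0.717
CG11937: ΔΔCt = (29.60−17.58) − (26.26−17.65) = 12.02 − 8.61 = 3.41; fold change = 2^-3.41 = 0.094
CG11564: ΔΔCt = (26.70−17.58) − (24.19−17.65) = 9.12 − 6.54 = 2.58; fold change = 2^-2.58 = 0.167
CG11937 has the largest |ΔΔCt| = 3.41.

0.094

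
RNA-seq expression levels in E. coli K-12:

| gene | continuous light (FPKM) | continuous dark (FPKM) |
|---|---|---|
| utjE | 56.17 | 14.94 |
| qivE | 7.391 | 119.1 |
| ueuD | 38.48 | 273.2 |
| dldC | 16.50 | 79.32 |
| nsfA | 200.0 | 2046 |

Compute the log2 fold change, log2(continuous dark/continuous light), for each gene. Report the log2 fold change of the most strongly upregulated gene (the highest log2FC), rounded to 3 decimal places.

4.010

log2(14.94/56.17) = -1.911  (utjE)
log2(119.1/7.391) = 4.010  (qivE)
log2(273.2/38.48) = 2.828  (ueuD)
log2(79.32/16.50) = 2.265  (dldC)
log2(2046/200.0) = 3.355  (nsfA)
qivE is most strongly upregulated.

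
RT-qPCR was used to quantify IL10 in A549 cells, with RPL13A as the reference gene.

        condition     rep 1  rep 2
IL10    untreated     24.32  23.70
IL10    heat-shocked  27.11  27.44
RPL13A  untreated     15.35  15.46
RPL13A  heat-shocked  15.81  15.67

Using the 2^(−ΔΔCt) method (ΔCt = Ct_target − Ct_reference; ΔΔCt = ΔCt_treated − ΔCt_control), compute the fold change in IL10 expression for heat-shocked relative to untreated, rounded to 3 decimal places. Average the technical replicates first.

0.131

Mean Ct: IL10 untreated 24.010; IL10 heat-shocked 27.275; RPL13A untreated 15.405; RPL13A heat-shocked 15.740
ΔCt(untreated) = 24.010 − 15.405 = 8.605
ΔCt(heat-shocked) = 27.275 − 15.740 = 11.535
ΔΔCt = 11.535 − 8.605 = 2.930
Fold change = 2^(−2.930) = 0.1312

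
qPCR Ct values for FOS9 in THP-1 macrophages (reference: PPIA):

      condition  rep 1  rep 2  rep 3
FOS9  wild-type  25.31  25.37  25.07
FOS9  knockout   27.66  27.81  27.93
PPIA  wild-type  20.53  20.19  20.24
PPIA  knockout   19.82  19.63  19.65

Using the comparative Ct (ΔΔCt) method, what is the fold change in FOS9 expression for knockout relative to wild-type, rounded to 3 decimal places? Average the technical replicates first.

Mean Ct: FOS9 wild-type 25.250; FOS9 knockout 27.800; PPIA wild-type 20.320; PPIA knockout 19.700
ΔCt(wild-type) = 25.250 − 20.320 = 4.930
ΔCt(knockout) = 27.800 − 19.700 = 8.100
ΔΔCt = 8.100 − 4.930 = 3.170
Fold change = 2^(−3.170) = 0.1111

0.111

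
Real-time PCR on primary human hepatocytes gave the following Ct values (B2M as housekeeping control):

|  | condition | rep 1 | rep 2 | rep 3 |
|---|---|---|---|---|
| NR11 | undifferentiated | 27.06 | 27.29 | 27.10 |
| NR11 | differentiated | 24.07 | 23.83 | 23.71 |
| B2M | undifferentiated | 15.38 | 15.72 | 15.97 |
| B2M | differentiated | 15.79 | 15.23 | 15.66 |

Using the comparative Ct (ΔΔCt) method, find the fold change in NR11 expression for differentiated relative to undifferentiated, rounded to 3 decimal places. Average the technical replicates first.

Mean Ct: NR11 undifferentiated 27.150; NR11 differentiated 23.870; B2M undifferentiated 15.690; B2M differentiated 15.560
ΔCt(undifferentiated) = 27.150 − 15.690 = 11.460
ΔCt(differentiated) = 23.870 − 15.560 = 8.310
ΔΔCt = 8.310 − 11.460 = -3.150
Fold change = 2^(−(-3.150)) = 2^3.150 = 8.8766

8.877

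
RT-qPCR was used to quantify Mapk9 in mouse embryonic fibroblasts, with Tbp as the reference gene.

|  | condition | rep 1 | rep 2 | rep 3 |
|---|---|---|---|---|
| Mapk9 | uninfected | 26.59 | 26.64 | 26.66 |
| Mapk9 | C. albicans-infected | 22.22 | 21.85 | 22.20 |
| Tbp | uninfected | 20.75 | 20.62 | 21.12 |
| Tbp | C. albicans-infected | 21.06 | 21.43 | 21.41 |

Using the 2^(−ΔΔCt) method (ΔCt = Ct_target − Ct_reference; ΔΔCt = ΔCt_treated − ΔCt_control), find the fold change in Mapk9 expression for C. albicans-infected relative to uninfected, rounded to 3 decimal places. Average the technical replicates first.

32.223

Mean Ct: Mapk9 uninfected 26.630; Mapk9 C. albicans-infected 22.090; Tbp uninfected 20.830; Tbp C. albicans-infected 21.300
ΔCt(uninfected) = 26.630 − 20.830 = 5.800
ΔCt(C. albicans-infected) = 22.090 − 21.300 = 0.790
ΔΔCt = 0.790 − 5.800 = -5.010
Fold change = 2^(−(-5.010)) = 2^5.010 = 32.2226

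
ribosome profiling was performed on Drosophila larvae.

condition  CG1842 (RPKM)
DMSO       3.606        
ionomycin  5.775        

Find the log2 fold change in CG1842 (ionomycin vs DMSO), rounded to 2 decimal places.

0.68

Fold change = 5.775 / 3.606 = 1.6015
log2(1.6015) = 0.679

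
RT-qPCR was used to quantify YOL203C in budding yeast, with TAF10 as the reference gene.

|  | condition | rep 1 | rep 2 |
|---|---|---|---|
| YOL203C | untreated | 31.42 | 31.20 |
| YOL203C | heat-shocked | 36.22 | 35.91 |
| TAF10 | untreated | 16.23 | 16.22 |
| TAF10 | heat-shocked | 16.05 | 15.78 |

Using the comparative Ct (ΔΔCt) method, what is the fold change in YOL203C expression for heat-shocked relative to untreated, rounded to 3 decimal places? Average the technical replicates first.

0.030

Mean Ct: YOL203C untreated 31.310; YOL203C heat-shocked 36.065; TAF10 untreated 16.225; TAF10 heat-shocked 15.915
ΔCt(untreated) = 31.310 − 16.225 = 15.085
ΔCt(heat-shocked) = 36.065 − 15.915 = 20.150
ΔΔCt = 20.150 − 15.085 = 5.065
Fold change = 2^(−5.065) = 0.0299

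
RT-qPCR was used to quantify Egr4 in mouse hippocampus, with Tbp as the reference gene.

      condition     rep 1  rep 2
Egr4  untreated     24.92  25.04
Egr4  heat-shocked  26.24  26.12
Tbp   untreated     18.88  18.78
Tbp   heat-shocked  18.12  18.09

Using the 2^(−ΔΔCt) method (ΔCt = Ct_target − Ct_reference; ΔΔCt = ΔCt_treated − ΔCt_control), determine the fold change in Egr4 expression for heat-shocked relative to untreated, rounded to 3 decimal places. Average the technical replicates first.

Mean Ct: Egr4 untreated 24.980; Egr4 heat-shocked 26.180; Tbp untreated 18.830; Tbp heat-shocked 18.105
ΔCt(untreated) = 24.980 − 18.830 = 6.150
ΔCt(heat-shocked) = 26.180 − 18.105 = 8.075
ΔΔCt = 8.075 − 6.150 = 1.925
Fold change = 2^(−1.925) = 0.2633

0.263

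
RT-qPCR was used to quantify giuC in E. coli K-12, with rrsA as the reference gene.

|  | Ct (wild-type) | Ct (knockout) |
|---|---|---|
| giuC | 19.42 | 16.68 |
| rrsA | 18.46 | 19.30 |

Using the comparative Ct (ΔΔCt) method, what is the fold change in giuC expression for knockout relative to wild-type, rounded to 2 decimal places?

ΔCt(wild-type) = 19.420 − 18.460 = 0.960
ΔCt(knockout) = 16.680 − 19.300 = -2.620
ΔΔCt = -2.620 − 0.960 = -3.580
Fold change = 2^(−(-3.580)) = 2^3.580 = 11.959

11.96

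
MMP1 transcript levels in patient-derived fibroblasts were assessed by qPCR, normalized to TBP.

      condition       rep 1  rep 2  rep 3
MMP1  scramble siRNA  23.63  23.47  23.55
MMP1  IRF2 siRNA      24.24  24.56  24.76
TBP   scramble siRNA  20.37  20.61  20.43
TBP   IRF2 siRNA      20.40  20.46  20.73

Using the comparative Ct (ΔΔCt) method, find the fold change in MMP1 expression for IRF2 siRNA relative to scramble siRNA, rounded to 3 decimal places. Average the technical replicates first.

Mean Ct: MMP1 scramble siRNA 23.550; MMP1 IRF2 siRNA 24.520; TBP scramble siRNA 20.470; TBP IRF2 siRNA 20.530
ΔCt(scramble siRNA) = 23.550 − 20.470 = 3.080
ΔCt(IRF2 siRNA) = 24.520 − 20.530 = 3.990
ΔΔCt = 3.990 − 3.080 = 0.910
Fold change = 2^(−0.910) = 0.5322

0.532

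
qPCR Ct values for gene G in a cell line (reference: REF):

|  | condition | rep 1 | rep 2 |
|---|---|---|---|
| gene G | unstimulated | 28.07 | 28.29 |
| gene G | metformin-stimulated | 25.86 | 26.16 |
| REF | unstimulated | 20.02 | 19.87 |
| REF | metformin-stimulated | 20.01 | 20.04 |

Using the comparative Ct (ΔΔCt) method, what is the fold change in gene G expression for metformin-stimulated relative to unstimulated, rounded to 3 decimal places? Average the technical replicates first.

Mean Ct: gene G unstimulated 28.180; gene G metformin-stimulated 26.010; REF unstimulated 19.945; REF metformin-stimulated 20.025
ΔCt(unstimulated) = 28.180 − 19.945 = 8.235
ΔCt(metformin-stimulated) = 26.010 − 20.025 = 5.985
ΔΔCt = 5.985 − 8.235 = -2.250
Fold change = 2^(−(-2.250)) = 2^2.250 = 4.7568

4.757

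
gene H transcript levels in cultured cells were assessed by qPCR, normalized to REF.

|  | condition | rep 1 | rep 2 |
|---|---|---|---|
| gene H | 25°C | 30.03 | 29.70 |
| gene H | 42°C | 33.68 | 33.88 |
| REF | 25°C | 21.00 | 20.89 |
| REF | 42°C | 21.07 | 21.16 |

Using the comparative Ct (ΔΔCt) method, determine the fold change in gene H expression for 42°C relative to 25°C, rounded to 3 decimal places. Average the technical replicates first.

0.075

Mean Ct: gene H 25°C 29.865; gene H 42°C 33.780; REF 25°C 20.945; REF 42°C 21.115
ΔCt(25°C) = 29.865 − 20.945 = 8.920
ΔCt(42°C) = 33.780 − 21.115 = 12.665
ΔΔCt = 12.665 − 8.920 = 3.745
Fold change = 2^(−3.745) = 0.0746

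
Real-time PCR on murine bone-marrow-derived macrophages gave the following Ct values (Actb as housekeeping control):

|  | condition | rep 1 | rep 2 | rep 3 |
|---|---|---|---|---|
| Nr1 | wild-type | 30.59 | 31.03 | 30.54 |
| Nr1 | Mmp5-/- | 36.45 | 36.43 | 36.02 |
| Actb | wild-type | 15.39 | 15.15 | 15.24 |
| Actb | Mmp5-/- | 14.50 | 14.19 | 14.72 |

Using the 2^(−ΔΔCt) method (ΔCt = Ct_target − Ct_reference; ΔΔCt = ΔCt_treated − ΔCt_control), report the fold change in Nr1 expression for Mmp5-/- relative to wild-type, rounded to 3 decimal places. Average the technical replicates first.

0.012

Mean Ct: Nr1 wild-type 30.720; Nr1 Mmp5-/- 36.300; Actb wild-type 15.260; Actb Mmp5-/- 14.470
ΔCt(wild-type) = 30.720 − 15.260 = 15.460
ΔCt(Mmp5-/-) = 36.300 − 14.470 = 21.830
ΔΔCt = 21.830 − 15.460 = 6.370
Fold change = 2^(−6.370) = 0.0121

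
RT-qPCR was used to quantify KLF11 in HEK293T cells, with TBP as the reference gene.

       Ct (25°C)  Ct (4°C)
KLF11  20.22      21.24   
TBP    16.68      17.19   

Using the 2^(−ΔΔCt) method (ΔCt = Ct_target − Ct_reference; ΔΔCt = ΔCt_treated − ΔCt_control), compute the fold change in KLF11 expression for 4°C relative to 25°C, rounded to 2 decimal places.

0.70

ΔCt(25°C) = 20.220 − 16.680 = 3.540
ΔCt(4°C) = 21.240 − 17.190 = 4.050
ΔΔCt = 4.050 − 3.540 = 0.510
Fold change = 2^(−0.510) = 0.702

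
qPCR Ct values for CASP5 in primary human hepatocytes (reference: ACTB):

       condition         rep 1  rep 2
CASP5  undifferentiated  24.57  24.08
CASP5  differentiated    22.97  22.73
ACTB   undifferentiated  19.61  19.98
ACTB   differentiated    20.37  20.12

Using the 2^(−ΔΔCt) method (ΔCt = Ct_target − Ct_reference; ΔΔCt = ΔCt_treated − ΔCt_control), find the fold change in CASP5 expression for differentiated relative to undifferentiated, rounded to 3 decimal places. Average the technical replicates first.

3.797

Mean Ct: CASP5 undifferentiated 24.325; CASP5 differentiated 22.850; ACTB undifferentiated 19.795; ACTB differentiated 20.245
ΔCt(undifferentiated) = 24.325 − 19.795 = 4.530
ΔCt(differentiated) = 22.850 − 20.245 = 2.605
ΔΔCt = 2.605 − 4.530 = -1.925
Fold change = 2^(−(-1.925)) = 2^1.925 = 3.7974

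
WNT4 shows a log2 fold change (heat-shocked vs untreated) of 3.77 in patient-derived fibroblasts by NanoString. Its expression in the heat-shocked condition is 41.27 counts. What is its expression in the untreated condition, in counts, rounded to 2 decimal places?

3.03

Fold change = 2^(3.77) = 13.6422
untreated expression = 41.27 / 13.6422 = 3.03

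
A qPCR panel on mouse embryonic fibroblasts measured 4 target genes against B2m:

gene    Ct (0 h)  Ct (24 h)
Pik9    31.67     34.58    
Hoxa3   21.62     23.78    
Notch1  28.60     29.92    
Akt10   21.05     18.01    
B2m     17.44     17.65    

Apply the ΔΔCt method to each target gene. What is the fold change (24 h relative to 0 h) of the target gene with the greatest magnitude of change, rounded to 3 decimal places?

9.514

Pik9: ΔΔCt = (34.58−17.65) − (31.67−17.44) = 16.93 − 14.23 = 2.70; fold change = 2^-2.70 = 0.154
Hoxa3: ΔΔCt = (23.78−17.65) − (21.62−17.44) = 6.13 − 4.18 = 1.95; fold change = 2^-1.95 = 0.259
Notch1: ΔΔCt = (29.92−17.65) − (28.60−17.44) = 12.27 − 11.16 = 1.11; fold change = 2^-1.11 = 0.463
Akt10: ΔΔCt = (18.01−17.65) − (21.05−17.44) = 0.36 − 3.61 = -3.25; fold change = 2^3.25 = 9.514
Akt10 has the largest |ΔΔCt| = 3.25.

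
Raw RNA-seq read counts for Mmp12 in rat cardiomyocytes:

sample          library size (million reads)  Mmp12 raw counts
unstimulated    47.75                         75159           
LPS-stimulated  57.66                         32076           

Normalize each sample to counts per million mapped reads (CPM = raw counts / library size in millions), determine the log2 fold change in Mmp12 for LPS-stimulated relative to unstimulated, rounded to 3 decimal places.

-1.501

CPM(unstimulated) = 75159 / 47.75 = 1574.0105
CPM(LPS-stimulated) = 32076 / 57.66 = 556.2955
Fold change = 556.2955 / 1574.0105 = 0.35343
log2(0.35343) = -1.5005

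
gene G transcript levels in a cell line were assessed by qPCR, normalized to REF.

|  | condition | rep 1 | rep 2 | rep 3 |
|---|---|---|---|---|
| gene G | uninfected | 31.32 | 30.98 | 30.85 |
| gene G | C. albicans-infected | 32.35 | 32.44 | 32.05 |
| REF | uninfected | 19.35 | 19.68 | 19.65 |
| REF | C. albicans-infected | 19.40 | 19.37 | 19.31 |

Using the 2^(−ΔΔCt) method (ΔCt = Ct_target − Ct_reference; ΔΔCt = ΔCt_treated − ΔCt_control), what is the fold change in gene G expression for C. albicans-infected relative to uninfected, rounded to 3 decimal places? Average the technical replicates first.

Mean Ct: gene G uninfected 31.050; gene G C. albicans-infected 32.280; REF uninfected 19.560; REF C. albicans-infected 19.360
ΔCt(uninfected) = 31.050 − 19.560 = 11.490
ΔCt(C. albicans-infected) = 32.280 − 19.360 = 12.920
ΔΔCt = 12.920 − 11.490 = 1.430
Fold change = 2^(−1.430) = 0.3711

0.371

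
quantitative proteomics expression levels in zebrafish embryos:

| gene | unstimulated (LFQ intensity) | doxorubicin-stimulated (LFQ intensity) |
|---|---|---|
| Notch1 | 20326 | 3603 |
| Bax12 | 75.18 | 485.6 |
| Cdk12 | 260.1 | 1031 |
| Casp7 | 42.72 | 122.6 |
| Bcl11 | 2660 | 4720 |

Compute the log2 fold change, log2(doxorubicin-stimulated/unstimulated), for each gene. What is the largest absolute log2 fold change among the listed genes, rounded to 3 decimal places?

2.691

log2(3603/20326) = -2.496  (Notch1)
log2(485.6/75.18) = 2.691  (Bax12)
log2(1031/260.1) = 1.987  (Cdk12)
log2(122.6/42.72) = 1.521  (Casp7)
log2(4720/2660) = 0.827  (Bcl11)
The largest magnitude belongs to Bax12.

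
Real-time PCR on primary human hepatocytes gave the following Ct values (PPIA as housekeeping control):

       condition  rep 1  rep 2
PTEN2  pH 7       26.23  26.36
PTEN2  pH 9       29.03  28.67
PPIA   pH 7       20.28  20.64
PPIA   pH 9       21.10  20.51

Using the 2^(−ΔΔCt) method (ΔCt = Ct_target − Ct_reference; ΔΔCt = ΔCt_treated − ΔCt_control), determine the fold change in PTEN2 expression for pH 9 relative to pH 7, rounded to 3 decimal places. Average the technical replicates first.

0.216

Mean Ct: PTEN2 pH 7 26.295; PTEN2 pH 9 28.850; PPIA pH 7 20.460; PPIA pH 9 20.805
ΔCt(pH 7) = 26.295 − 20.460 = 5.835
ΔCt(pH 9) = 28.850 − 20.805 = 8.045
ΔΔCt = 8.045 − 5.835 = 2.210
Fold change = 2^(−2.210) = 0.2161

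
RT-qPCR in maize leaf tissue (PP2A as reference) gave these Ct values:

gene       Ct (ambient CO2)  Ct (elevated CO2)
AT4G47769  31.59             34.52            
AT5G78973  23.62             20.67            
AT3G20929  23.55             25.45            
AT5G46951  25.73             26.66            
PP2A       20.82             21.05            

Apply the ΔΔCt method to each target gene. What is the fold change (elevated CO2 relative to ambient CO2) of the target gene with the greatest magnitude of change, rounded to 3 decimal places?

AT4G47769: ΔΔCt = (34.52−21.05) − (31.59−20.82) = 13.47 − 10.77 = 2.70; fold change = 2^-2.70 = 0.154
AT5G78973: ΔΔCt = (20.67−21.05) − (23.62−20.82) = -0.38 − 2.80 = -3.18; fold change = 2^3.18 = 9.063
AT3G20929: ΔΔCt = (25.45−21.05) − (23.55−20.82) = 4.40 − 2.73 = 1.67; fold change = 2^-1.67 = 0.314
AT5G46951: ΔΔCt = (26.66−21.05) − (25.73−20.82) = 5.61 − 4.91 = 0.70; fold change = 2^-0.70 = 0.616
AT5G78973 has the largest |ΔΔCt| = 3.18.

9.063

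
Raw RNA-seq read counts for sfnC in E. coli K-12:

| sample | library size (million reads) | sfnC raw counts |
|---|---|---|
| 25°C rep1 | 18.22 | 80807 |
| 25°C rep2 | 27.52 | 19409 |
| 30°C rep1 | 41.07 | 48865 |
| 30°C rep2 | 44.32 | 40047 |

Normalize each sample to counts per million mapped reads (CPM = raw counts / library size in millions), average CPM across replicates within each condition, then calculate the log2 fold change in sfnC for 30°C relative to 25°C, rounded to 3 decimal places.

CPM(25°C rep1) = 80807 / 18.22 = 4435.0714
CPM(25°C rep2) = 19409 / 27.52 = 705.2689
CPM(30°C rep1) = 48865 / 41.07 = 1189.7979
CPM(30°C rep2) = 40047 / 44.32 = 903.5875
mean CPM(25°C) = 2570.1701; mean CPM(30°C) = 1046.6927
Fold change = 1046.6927 / 2570.1701 = 0.40725
log2(0.40725) = -1.2960

-1.296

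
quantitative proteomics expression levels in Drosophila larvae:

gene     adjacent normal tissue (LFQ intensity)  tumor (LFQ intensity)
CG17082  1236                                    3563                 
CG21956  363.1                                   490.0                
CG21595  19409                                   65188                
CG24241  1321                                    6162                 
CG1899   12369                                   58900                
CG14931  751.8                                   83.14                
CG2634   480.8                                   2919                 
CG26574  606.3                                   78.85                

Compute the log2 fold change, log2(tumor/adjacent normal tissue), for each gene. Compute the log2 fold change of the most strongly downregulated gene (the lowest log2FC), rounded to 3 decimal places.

log2(3563/1236) = 1.527  (CG17082)
log2(490.0/363.1) = 0.432  (CG21956)
log2(65188/19409) = 1.748  (CG21595)
log2(6162/1321) = 2.222  (CG24241)
log2(58900/12369) = 2.252  (CG1899)
log2(83.14/751.8) = -3.177  (CG14931)
log2(2919/480.8) = 2.602  (CG2634)
log2(78.85/606.3) = -2.943  (CG26574)
CG14931 is most strongly downregulated.

-3.177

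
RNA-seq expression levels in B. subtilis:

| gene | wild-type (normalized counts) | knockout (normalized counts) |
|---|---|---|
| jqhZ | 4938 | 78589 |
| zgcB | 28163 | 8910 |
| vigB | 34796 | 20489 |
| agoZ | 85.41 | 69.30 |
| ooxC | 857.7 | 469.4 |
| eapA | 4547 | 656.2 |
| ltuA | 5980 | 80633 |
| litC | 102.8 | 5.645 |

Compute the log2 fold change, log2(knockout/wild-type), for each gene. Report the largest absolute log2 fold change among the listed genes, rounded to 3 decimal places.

4.187

log2(78589/4938) = 3.992  (jqhZ)
log2(8910/28163) = -1.660  (zgcB)
log2(20489/34796) = -0.764  (vigB)
log2(69.30/85.41) = -0.302  (agoZ)
log2(469.4/857.7) = -0.870  (ooxC)
log2(656.2/4547) = -2.793  (eapA)
log2(80633/5980) = 3.753  (ltuA)
log2(5.645/102.8) = -4.187  (litC)
The largest magnitude belongs to litC.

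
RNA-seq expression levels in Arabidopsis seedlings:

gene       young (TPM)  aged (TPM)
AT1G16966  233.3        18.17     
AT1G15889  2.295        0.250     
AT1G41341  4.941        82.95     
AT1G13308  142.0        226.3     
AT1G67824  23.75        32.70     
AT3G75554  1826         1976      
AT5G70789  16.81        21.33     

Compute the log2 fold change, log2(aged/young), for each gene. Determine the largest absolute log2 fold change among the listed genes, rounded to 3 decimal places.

log2(18.17/233.3) = -3.683  (AT1G16966)
log2(0.250/2.295) = -3.198  (AT1G15889)
log2(82.95/4.941) = 4.069  (AT1G41341)
log2(226.3/142.0) = 0.672  (AT1G13308)
log2(32.70/23.75) = 0.461  (AT1G67824)
log2(1976/1826) = 0.114  (AT3G75554)
log2(21.33/16.81) = 0.344  (AT5G70789)
The largest magnitude belongs to AT1G41341.

4.069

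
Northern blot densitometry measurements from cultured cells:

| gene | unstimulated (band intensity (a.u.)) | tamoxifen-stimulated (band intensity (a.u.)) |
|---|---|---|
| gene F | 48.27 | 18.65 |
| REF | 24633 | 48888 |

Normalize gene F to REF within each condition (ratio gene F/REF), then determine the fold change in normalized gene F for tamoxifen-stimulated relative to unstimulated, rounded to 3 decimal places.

0.195

gene F/REF (unstimulated) = 48.27 / 24633 = 0.0019596
gene F/REF (tamoxifen-stimulated) = 18.65 / 48888 = 0.00038148
Fold change = 0.00038148 / 0.0019596 = 0.1947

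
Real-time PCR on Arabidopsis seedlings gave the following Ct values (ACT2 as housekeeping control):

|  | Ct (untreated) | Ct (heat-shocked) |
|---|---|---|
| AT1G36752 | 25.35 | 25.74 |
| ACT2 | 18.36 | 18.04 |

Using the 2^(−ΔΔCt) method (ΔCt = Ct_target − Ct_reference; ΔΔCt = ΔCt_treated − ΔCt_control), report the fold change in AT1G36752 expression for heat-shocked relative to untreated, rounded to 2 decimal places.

0.61

ΔCt(untreated) = 25.350 − 18.360 = 6.990
ΔCt(heat-shocked) = 25.740 − 18.040 = 7.700
ΔΔCt = 7.700 − 6.990 = 0.710
Fold change = 2^(−0.710) = 0.611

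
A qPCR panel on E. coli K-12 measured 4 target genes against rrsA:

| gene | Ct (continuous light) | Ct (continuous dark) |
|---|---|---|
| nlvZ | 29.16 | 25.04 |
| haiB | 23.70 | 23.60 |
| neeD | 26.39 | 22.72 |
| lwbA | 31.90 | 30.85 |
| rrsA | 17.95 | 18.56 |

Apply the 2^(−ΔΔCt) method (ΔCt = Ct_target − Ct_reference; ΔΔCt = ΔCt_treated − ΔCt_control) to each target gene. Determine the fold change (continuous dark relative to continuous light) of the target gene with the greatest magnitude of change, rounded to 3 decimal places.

nlvZ: ΔΔCt = (25.04−18.56) − (29.16−17.95) = 6.48 − 11.21 = -4.73; fold change = 2^4.73 = 26.538
haiB: ΔΔCt = (23.60−18.56) − (23.70−17.95) = 5.04 − 5.75 = -0.71; fold change = 2^0.71 = 1.636
neeD: ΔΔCt = (22.72−18.56) − (26.39−17.95) = 4.16 − 8.44 = -4.28; fold change = 2^4.28 = 19.427
lwbA: ΔΔCt = (30.85−18.56) − (31.90−17.95) = 12.29 − 13.95 = -1.66; fold change = 2^1.66 = 3.160
nlvZ has the largest |ΔΔCt| = 4.73.

26.538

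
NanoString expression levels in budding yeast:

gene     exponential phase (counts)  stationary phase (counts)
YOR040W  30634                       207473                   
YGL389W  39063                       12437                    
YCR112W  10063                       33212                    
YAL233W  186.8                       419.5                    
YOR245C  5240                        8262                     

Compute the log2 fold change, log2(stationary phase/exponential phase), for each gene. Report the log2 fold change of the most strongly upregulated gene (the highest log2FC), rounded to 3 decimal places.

log2(207473/30634) = 2.760  (YOR040W)
log2(12437/39063) = -1.651  (YGL389W)
log2(33212/10063) = 1.723  (YCR112W)
log2(419.5/186.8) = 1.167  (YAL233W)
log2(8262/5240) = 0.657  (YOR245C)
YOR040W is most strongly upregulated.

2.760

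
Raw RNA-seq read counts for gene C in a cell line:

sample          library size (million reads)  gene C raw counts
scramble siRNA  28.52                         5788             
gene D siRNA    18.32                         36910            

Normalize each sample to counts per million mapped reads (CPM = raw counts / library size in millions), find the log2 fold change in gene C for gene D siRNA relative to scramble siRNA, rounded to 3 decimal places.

CPM(scramble siRNA) = 5788 / 28.52 = 202.9453
CPM(gene D siRNA) = 36910 / 18.32 = 2014.7380
Fold change = 2014.7380 / 202.9453 = 9.92749
log2(9.92749) = 3.3114

3.311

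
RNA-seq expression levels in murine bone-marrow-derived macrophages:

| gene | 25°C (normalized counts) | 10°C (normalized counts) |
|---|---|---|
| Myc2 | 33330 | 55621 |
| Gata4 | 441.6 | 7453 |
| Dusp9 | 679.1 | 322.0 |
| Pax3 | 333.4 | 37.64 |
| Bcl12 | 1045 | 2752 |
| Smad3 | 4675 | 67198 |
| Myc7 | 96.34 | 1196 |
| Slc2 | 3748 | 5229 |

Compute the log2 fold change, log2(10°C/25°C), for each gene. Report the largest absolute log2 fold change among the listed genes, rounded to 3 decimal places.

log2(55621/33330) = 0.739  (Myc2)
log2(7453/441.6) = 4.077  (Gata4)
log2(322.0/679.1) = -1.077  (Dusp9)
log2(37.64/333.4) = -3.147  (Pax3)
log2(2752/1045) = 1.397  (Bcl12)
log2(67198/4675) = 3.845  (Smad3)
log2(1196/96.34) = 3.634  (Myc7)
log2(5229/3748) = 0.480  (Slc2)
The largest magnitude belongs to Gata4.

4.077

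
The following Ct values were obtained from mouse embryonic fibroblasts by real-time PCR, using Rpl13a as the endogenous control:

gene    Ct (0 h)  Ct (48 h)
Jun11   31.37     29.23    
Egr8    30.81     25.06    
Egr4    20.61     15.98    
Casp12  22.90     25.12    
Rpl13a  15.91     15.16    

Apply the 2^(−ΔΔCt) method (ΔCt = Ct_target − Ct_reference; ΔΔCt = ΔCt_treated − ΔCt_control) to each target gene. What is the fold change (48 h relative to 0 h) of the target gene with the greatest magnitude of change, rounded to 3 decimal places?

Jun11: ΔΔCt = (29.23−15.16) − (31.37−15.91) = 14.07 − 15.46 = -1.39; fold change = 2^1.39 = 2.621
Egr8: ΔΔCt = (25.06−15.16) − (30.81−15.91) = 9.90 − 14.90 = -5.00; fold change = 2^5.00 = 32.000
Egr4: ΔΔCt = (15.98−15.16) − (20.61−15.91) = 0.82 − 4.70 = -3.88; fold change = 2^3.88 = 14.723
Casp12: ΔΔCt = (25.12−15.16) − (22.90−15.91) = 9.96 − 6.99 = 2.97; fold change = 2^-2.97 = 0.128
Egr8 has the largest |ΔΔCt| = 5.00.

32.000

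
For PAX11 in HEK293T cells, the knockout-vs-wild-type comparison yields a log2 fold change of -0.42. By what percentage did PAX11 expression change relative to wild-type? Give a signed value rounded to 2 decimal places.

-25.26%

Fold change = 2^(-0.42) = 0.7474
Percent change = (FC − 1) × 100% = (0.7474 − 1) × 100 = -25.26%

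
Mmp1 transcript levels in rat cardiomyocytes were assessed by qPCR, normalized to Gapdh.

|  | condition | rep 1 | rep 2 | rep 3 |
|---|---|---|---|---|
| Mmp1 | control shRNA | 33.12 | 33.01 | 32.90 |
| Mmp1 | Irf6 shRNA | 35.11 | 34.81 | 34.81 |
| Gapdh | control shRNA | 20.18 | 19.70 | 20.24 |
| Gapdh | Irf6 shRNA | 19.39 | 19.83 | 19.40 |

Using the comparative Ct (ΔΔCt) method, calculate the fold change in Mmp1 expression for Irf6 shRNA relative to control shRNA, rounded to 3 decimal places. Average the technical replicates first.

0.189

Mean Ct: Mmp1 control shRNA 33.010; Mmp1 Irf6 shRNA 34.910; Gapdh control shRNA 20.040; Gapdh Irf6 shRNA 19.540
ΔCt(control shRNA) = 33.010 − 20.040 = 12.970
ΔCt(Irf6 shRNA) = 34.910 − 19.540 = 15.370
ΔΔCt = 15.370 − 12.970 = 2.400
Fold change = 2^(−2.400) = 0.1895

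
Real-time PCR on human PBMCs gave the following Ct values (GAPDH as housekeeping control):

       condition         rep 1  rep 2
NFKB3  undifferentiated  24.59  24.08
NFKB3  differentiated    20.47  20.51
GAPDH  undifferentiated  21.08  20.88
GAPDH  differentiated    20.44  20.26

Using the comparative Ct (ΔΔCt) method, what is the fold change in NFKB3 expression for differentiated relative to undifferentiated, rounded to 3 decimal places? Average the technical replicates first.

9.286

Mean Ct: NFKB3 undifferentiated 24.335; NFKB3 differentiated 20.490; GAPDH undifferentiated 20.980; GAPDH differentiated 20.350
ΔCt(undifferentiated) = 24.335 − 20.980 = 3.355
ΔCt(differentiated) = 20.490 − 20.350 = 0.140
ΔΔCt = 0.140 − 3.355 = -3.215
Fold change = 2^(−(-3.215)) = 2^3.215 = 9.2856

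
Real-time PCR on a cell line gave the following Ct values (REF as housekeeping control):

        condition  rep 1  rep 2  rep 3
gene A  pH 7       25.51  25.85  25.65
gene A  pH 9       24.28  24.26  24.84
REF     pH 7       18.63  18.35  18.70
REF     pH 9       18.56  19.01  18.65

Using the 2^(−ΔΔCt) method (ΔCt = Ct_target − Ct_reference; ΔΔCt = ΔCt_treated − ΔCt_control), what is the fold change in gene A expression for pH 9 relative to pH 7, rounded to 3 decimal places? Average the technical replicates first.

Mean Ct: gene A pH 7 25.670; gene A pH 9 24.460; REF pH 7 18.560; REF pH 9 18.740
ΔCt(pH 7) = 25.670 − 18.560 = 7.110
ΔCt(pH 9) = 24.460 − 18.740 = 5.720
ΔΔCt = 5.720 − 7.110 = -1.390
Fold change = 2^(−(-1.390)) = 2^1.390 = 2.6208

2.621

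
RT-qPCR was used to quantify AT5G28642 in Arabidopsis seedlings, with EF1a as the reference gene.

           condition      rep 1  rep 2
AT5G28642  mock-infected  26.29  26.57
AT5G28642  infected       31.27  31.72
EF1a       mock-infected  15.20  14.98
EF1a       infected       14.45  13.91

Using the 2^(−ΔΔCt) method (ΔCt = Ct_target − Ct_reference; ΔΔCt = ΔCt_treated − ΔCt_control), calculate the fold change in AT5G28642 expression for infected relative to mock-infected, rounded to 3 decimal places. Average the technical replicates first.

Mean Ct: AT5G28642 mock-infected 26.430; AT5G28642 infected 31.495; EF1a mock-infected 15.090; EF1a infected 14.180
ΔCt(mock-infected) = 26.430 − 15.090 = 11.340
ΔCt(infected) = 31.495 − 14.180 = 17.315
ΔΔCt = 17.315 − 11.340 = 5.975
Fold change = 2^(−5.975) = 0.0159

0.016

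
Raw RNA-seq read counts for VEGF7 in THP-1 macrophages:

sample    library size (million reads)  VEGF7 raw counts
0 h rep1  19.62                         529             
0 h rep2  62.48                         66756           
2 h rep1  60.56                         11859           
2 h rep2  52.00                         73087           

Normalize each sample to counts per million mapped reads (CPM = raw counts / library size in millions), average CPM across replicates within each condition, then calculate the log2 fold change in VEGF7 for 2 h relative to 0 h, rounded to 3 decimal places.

0.548

CPM(0 h rep1) = 529 / 19.62 = 26.9623
CPM(0 h rep2) = 66756 / 62.48 = 1068.4379
CPM(2 h rep1) = 11859 / 60.56 = 195.8223
CPM(2 h rep2) = 73087 / 52.00 = 1405.5192
mean CPM(0 h) = 547.7001; mean CPM(2 h) = 800.6708
Fold change = 800.6708 / 547.7001 = 1.46188
log2(1.46188) = 0.5478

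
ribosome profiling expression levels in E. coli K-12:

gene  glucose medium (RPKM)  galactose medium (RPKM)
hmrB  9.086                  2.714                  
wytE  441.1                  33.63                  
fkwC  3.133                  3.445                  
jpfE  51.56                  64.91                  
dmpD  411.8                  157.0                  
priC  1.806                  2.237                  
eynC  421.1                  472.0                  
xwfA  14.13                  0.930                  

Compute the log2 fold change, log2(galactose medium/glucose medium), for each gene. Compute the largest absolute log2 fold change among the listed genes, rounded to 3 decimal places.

3.925

log2(2.714/9.086) = -1.743  (hmrB)
log2(33.63/441.1) = -3.713  (wytE)
log2(3.445/3.133) = 0.137  (fkwC)
log2(64.91/51.56) = 0.332  (jpfE)
log2(157.0/411.8) = -1.391  (dmpD)
log2(2.237/1.806) = 0.309  (priC)
log2(472.0/421.1) = 0.165  (eynC)
log2(0.930/14.13) = -3.925  (xwfA)
The largest magnitude belongs to xwfA.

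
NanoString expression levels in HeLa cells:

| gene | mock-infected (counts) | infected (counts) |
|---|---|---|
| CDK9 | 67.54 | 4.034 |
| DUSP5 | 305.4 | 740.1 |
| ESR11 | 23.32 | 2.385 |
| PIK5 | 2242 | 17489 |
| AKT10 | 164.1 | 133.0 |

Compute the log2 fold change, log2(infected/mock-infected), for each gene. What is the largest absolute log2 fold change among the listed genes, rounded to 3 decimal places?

log2(4.034/67.54) = -4.065  (CDK9)
log2(740.1/305.4) = 1.277  (DUSP5)
log2(2.385/23.32) = -3.290  (ESR11)
log2(17489/2242) = 2.964  (PIK5)
log2(133.0/164.1) = -0.303  (AKT10)
The largest magnitude belongs to CDK9.

4.065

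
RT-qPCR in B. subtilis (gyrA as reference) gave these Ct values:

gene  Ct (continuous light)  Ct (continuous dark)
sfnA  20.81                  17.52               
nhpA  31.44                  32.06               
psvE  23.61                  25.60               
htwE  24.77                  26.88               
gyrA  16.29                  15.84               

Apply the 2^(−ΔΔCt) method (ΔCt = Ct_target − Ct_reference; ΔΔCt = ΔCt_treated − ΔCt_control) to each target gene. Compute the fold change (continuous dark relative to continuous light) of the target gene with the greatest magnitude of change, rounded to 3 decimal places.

sfnA: ΔΔCt = (17.52−15.84) − (20.81−16.29) = 1.68 − 4.52 = -2.84; fold change = 2^2.84 = 7.160
nhpA: ΔΔCt = (32.06−15.84) − (31.44−16.29) = 16.22 − 15.15 = 1.07; fold change = 2^-1.07 = 0.476
psvE: ΔΔCt = (25.60−15.84) − (23.61−16.29) = 9.76 − 7.32 = 2.44; fold change = 2^-2.44 = 0.184
htwE: ΔΔCt = (26.88−15.84) − (24.77−16.29) = 11.04 − 8.48 = 2.56; fold change = 2^-2.56 = 0.170
sfnA has the largest |ΔΔCt| = 2.84.

7.160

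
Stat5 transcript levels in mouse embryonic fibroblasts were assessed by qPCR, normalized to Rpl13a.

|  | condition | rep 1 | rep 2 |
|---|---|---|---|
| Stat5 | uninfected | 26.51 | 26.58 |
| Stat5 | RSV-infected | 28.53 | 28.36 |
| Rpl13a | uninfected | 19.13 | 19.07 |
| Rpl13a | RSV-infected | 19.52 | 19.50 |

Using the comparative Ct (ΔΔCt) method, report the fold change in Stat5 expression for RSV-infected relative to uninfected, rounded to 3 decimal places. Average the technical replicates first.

0.356

Mean Ct: Stat5 uninfected 26.545; Stat5 RSV-infected 28.445; Rpl13a uninfected 19.100; Rpl13a RSV-infected 19.510
ΔCt(uninfected) = 26.545 − 19.100 = 7.445
ΔCt(RSV-infected) = 28.445 − 19.510 = 8.935
ΔΔCt = 8.935 − 7.445 = 1.490
Fold change = 2^(−1.490) = 0.3560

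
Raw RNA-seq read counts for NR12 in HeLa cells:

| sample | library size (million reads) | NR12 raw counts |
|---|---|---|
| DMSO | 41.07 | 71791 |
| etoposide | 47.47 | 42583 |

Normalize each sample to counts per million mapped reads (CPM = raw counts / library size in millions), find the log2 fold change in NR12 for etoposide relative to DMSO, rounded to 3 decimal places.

-0.962

CPM(DMSO) = 71791 / 41.07 = 1748.0156
CPM(etoposide) = 42583 / 47.47 = 897.0508
Fold change = 897.0508 / 1748.0156 = 0.51318
log2(0.51318) = -0.9625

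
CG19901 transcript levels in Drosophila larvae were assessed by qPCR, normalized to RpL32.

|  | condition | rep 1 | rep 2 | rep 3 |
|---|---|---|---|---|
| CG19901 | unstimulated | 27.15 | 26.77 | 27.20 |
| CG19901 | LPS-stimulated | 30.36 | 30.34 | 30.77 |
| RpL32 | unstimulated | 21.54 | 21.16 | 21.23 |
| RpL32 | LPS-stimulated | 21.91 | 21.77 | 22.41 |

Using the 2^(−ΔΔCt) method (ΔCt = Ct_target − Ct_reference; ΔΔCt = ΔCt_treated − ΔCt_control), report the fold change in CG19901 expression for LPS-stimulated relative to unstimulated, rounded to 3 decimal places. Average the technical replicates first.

Mean Ct: CG19901 unstimulated 27.040; CG19901 LPS-stimulated 30.490; RpL32 unstimulated 21.310; RpL32 LPS-stimulated 22.030
ΔCt(unstimulated) = 27.040 − 21.310 = 5.730
ΔCt(LPS-stimulated) = 30.490 − 22.030 = 8.460
ΔΔCt = 8.460 − 5.730 = 2.730
Fold change = 2^(−2.730) = 0.1507

0.151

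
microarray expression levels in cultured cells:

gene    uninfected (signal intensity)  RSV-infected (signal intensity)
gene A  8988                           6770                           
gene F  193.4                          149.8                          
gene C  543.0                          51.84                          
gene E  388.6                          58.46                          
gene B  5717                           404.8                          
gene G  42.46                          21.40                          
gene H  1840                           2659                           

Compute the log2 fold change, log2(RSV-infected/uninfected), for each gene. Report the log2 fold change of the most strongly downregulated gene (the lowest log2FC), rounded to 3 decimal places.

-3.820

log2(6770/8988) = -0.409  (gene A)
log2(149.8/193.4) = -0.369  (gene F)
log2(51.84/543.0) = -3.389  (gene C)
log2(58.46/388.6) = -2.733  (gene E)
log2(404.8/5717) = -3.820  (gene B)
log2(21.40/42.46) = -0.988  (gene G)
log2(2659/1840) = 0.531  (gene H)
gene B is most strongly downregulated.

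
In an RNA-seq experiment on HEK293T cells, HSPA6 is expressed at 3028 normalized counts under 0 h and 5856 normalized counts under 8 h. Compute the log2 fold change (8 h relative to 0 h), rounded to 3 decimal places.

0.952

Fold change = 5856 / 3028 = 1.9339
log2(1.9339) = 0.9516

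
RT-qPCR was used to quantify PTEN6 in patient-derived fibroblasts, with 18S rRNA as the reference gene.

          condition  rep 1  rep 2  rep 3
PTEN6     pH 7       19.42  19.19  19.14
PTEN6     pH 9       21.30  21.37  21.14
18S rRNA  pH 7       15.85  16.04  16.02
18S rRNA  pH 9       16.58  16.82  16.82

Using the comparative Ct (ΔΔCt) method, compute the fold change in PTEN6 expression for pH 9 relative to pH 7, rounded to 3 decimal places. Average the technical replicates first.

0.420

Mean Ct: PTEN6 pH 7 19.250; PTEN6 pH 9 21.270; 18S rRNA pH 7 15.970; 18S rRNA pH 9 16.740
ΔCt(pH 7) = 19.250 − 15.970 = 3.280
ΔCt(pH 9) = 21.270 − 16.740 = 4.530
ΔΔCt = 4.530 − 3.280 = 1.250
Fold change = 2^(−1.250) = 0.4204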